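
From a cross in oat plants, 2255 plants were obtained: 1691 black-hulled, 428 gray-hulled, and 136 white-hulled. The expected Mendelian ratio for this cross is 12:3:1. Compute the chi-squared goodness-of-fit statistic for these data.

0.237

Total ratio parts = 16. Expected numbers out of 2255:
  black-hulled: 2255 × 12/16 = 1691.25
  gray-hulled: 2255 × 3/16 = 422.8125
  white-hulled: 2255 × 1/16 = 140.9375
χ² = Σ (O − E)² / E
  black-hulled: (1691 − 1691.25)² / 1691.25 = 0.0000
  gray-hulled: (428 − 422.8125)² / 422.8125 = 0.0636
  white-hulled: (136 − 140.9375)² / 140.9375 = 0.1730
χ² = 0.0000 + 0.0636 + 0.1730 = 0.2366 ≈ 0.237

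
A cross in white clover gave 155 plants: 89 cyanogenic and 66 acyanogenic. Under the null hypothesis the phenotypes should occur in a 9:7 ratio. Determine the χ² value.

0.086

Total ratio parts = 16. Expected numbers out of 155:
  cyanogenic: 155 × 9/16 = 87.1875
  acyanogenic: 155 × 7/16 = 67.8125
χ² = Σ (O − E)² / E
  cyanogenic: (89 − 87.1875)² / 87.1875 = 0.0377
  acyanogenic: (66 − 67.8125)² / 67.8125 = 0.0484
χ² = 0.0377 + 0.0484 = 0.0861 ≈ 0.086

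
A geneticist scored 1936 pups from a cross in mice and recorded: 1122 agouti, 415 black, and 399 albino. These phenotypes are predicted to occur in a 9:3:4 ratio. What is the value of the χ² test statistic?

The 9:3:4 ratio has 16 parts, so with N = 1936 the expected counts are:
  agouti: 1936 × 9/16 = 1089
  black: 1936 × 3/16 = 363
  albino: 1936 × 4/16 = 484
χ² = Σ (O − E)² / E
  agouti: (1122 − 1089)² / 1089 = 1.0000
  black: (415 − 363)² / 363 = 7.4490
  albino: (399 − 484)² / 484 = 14.9277
χ² = 1.0000 + 7.4490 + 14.9277 = 23.3767 ≈ 23.377

23.377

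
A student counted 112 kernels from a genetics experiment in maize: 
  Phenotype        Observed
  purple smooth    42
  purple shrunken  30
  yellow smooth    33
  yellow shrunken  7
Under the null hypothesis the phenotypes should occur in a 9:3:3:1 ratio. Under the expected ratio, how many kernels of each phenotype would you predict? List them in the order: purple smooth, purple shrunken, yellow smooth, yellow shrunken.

Total ratio parts = 16. Expected numbers out of 112:
  purple smooth: 112 × 9/16 = 63
  purple shrunken: 112 × 3/16 = 21
  yellow smooth: 112 × 3/16 = 21
  yellow shrunken: 112 × 1/16 = 7

63, 21, 21, 7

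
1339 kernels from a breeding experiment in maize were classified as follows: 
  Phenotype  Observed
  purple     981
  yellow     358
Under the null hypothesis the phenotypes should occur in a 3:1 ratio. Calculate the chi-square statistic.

2.153

Expected counts for N = 1339 under a 3:1 ratio (total parts = 4):
  purple: 1339 × 3/4 = 1004.25
  yellow: 1339 × 1/4 = 334.75
χ² = Σ (O − E)² / E
  purple: (981 − 1004.25)² / 1004.25 = 0.5383
  yellow: (358 − 334.75)² / 334.75 = 1.6148
χ² = 0.5383 + 1.6148 = 2.1531 ≈ 2.153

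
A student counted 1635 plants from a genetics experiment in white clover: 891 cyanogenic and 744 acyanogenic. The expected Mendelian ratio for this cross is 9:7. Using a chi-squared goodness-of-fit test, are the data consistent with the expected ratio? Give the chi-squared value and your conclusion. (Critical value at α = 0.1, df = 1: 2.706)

2.045; consistent

Under the 9:7 hypothesis (Σ ratio = 16, N = 1635):
  cyanogenic: 1635 × 9/16 = 919.6875
  acyanogenic: 1635 × 7/16 = 715.3125
χ² = Σ (O − E)² / E
  cyanogenic: (891 − 919.6875)² / 919.6875 = 0.8948
  acyanogenic: (744 − 715.3125)² / 715.3125 = 1.1505
χ² = 0.8948 + 1.1505 = 2.0453 ≈ 2.045
Degrees of freedom = 2 − 1 = 1; critical value at α = 0.1 is 2.706.
Since 2.045 < 2.706, we fail to reject the null hypothesis — the data are consistent with the 9:7 ratio.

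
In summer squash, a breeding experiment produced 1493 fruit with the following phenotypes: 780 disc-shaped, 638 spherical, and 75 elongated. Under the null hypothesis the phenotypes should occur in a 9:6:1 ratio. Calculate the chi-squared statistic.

Under the 9:6:1 hypothesis (Σ ratio = 16, N = 1493):
  disc-shaped: 1493 × 9/16 = 839.8125
  spherical: 1493 × 6/16 = 559.875
  elongated: 1493 × 1/16 = 93.3125
χ² = Σ (O − E)² / E
  disc-shaped: (780 − 839.8125)² / 839.8125 = 4.2599
  spherical: (638 − 559.875)² / 559.875 = 10.9016
  elongated: (75 − 93.3125)² / 93.3125 = 3.5938
χ² = 4.2599 + 10.9016 + 3.5938 = 18.7553 ≈ 18.755

18.755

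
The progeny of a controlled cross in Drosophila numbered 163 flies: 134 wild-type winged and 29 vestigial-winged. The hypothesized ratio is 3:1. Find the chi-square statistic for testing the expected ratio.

Expected counts for N = 163 under a 3:1 ratio (total parts = 4):
  wild-type winged: 163 × 3/4 = 122.25
  vestigial-winged: 163 × 1/4 = 40.75
χ² = Σ (O − E)² / E
  wild-type winged: (134 − 122.25)² / 122.25 = 1.1293
  vestigial-winged: (29 − 40.75)² / 40.75 = 3.3880
χ² = 1.1293 + 3.3880 = 4.5173 ≈ 4.517

4.517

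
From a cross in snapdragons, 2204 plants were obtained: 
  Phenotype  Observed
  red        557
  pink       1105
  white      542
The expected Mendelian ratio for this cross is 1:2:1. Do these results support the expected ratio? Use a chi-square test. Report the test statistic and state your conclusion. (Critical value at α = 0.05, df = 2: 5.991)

Total ratio parts = 4. Expected numbers out of 2204:
  red: 2204 × 1/4 = 551
  pink: 2204 × 2/4 = 1102
  white: 2204 × 1/4 = 551
χ² = Σ (O − E)² / E
  red: (557 − 551)² / 551 = 0.0653
  pink: (1105 − 1102)² / 1102 = 0.0082
  white: (542 − 551)² / 551 = 0.1470
χ² = 0.0653 + 0.0082 + 0.1470 = 0.2205 ≈ 0.221
Degrees of freedom = 3 − 1 = 2; critical value at α = 0.05 is 5.991.
Since 0.221 < 5.991, we fail to reject the null hypothesis — the data are consistent with the 1:2:1 ratio.

0.221; consistent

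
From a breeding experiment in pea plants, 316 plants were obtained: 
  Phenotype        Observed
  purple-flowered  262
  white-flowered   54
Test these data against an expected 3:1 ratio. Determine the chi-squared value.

Total ratio parts = 4. Expected numbers out of 316:
  purple-flowered: 316 × 3/4 = 237
  white-flowered: 316 × 1/4 = 79
χ² = Σ (O − E)² / E
  purple-flowered: (262 − 237)² / 237 = 2.6371
  white-flowered: (54 − 79)² / 79 = 7.9114
χ² = 2.6371 + 7.9114 = 10.5485 ≈ 10.549

10.549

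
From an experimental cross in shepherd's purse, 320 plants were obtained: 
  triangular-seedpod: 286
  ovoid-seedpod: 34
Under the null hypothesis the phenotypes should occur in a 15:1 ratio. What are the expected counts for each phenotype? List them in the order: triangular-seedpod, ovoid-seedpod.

Under the 15:1 hypothesis (Σ ratio = 16, N = 320):
  triangular-seedpod: 320 × 15/16 = 300
  ovoid-seedpod: 320 × 1/16 = 20

300, 20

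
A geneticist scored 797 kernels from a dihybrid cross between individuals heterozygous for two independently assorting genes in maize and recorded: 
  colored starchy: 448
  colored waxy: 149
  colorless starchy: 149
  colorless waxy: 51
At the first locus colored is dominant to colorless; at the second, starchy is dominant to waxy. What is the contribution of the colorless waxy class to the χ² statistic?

A dihybrid F₂ with independent assortment and complete dominance at both loci gives a 9:3:3:1 phenotypic ratio.
Total ratio parts = 16. Expected numbers out of 797:
  colored starchy: 797 × 9/16 = 448.3125
  colored waxy: 797 × 3/16 = 149.4375
  colorless starchy: 797 × 3/16 = 149.4375
  colorless waxy: 797 × 1/16 = 49.8125
Contribution of colorless waxy: (51 − 49.8125)² / 49.8125 = 0.0283

0.028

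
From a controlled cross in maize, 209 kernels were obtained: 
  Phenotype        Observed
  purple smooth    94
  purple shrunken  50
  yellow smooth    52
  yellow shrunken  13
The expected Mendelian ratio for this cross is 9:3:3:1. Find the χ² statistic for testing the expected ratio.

11.895

Total ratio parts = 16. Expected numbers out of 209:
  purple smooth: 209 × 9/16 = 117.5625
  purple shrunken: 209 × 3/16 = 39.1875
  yellow smooth: 209 × 3/16 = 39.1875
  yellow shrunken: 209 × 1/16 = 13.0625
χ² = Σ (O − E)² / E
  purple smooth: (94 − 117.5625)² / 117.5625 = 4.7225
  purple shrunken: (50 − 39.1875)² / 39.1875 = 2.9834
  yellow smooth: (52 − 39.1875)² / 39.1875 = 4.1891
  yellow shrunken: (13 − 13.0625)² / 13.0625 = 0.0003
χ² = 4.7225 + 2.9834 + 4.1891 + 0.0003 = 11.8953 ≈ 11.895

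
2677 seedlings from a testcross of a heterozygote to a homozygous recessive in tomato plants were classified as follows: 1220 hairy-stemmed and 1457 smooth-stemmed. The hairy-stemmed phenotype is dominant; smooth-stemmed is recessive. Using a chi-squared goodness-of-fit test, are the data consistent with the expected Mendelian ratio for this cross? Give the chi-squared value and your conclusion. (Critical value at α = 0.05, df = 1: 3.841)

20.982; not consistent

A testcross of a heterozygote (Aa × aa) gives a 1:1 phenotypic ratio.
Expected counts for N = 2677 under a 1:1 ratio (total parts = 2):
  hairy-stemmed: 2677 × 1/2 = 1338.5
  smooth-stemmed: 2677 × 1/2 = 1338.5
χ² = Σ (O − E)² / E
  hairy-stemmed: (1220 − 1338.5)² / 1338.5 = 10.4910
  smooth-stemmed: (1457 − 1338.5)² / 1338.5 = 10.4910
χ² = 10.4910 + 10.4910 = 20.982
Degrees of freedom = 2 − 1 = 1; critical value at α = 0.05 is 3.841.
Since 20.982 > 3.841, we reject the null hypothesis — the data do not fit the 1:1 ratio.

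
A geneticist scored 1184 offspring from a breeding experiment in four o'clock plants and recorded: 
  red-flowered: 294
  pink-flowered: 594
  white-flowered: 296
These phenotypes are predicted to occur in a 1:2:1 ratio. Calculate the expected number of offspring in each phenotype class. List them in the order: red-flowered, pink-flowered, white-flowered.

Under the 1:2:1 hypothesis (Σ ratio = 4, N = 1184):
  red-flowered: 1184 × 1/4 = 296
  pink-flowered: 1184 × 2/4 = 592
  white-flowered: 1184 × 1/4 = 296

296, 592, 296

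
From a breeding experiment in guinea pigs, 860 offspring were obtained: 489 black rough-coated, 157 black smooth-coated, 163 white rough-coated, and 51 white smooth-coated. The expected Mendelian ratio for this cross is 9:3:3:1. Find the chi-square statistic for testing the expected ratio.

0.329

Under the 9:3:3:1 hypothesis (Σ ratio = 16, N = 860):
  black rough-coated: 860 × 9/16 = 483.75
  black smooth-coated: 860 × 3/16 = 161.25
  white rough-coated: 860 × 3/16 = 161.25
  white smooth-coated: 860 × 1/16 = 53.75
χ² = Σ (O − E)² / E
  black rough-coated: (489 − 483.75)² / 483.75 = 0.0570
  black smooth-coated: (157 − 161.25)² / 161.25 = 0.1120
  white rough-coated: (163 − 161.25)² / 161.25 = 0.0190
  white smooth-coated: (51 − 53.75)² / 53.75 = 0.1407
χ² = 0.0570 + 0.1120 + 0.0190 + 0.1407 = 0.3287 ≈ 0.329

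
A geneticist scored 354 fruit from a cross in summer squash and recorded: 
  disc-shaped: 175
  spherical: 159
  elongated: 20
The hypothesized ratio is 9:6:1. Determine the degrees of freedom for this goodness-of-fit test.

2

A goodness-of-fit test with 3 phenotype classes has df = 3 − 1 = 2.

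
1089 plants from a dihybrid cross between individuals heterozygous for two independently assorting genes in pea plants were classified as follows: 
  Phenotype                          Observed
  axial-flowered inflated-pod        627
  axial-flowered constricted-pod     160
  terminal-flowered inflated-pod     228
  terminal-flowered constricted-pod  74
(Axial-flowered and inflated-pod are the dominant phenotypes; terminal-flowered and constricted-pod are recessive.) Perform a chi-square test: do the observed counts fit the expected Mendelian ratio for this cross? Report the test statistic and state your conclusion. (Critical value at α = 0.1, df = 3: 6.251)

A dihybrid F₂ with independent assortment and complete dominance at both loci gives a 9:3:3:1 phenotypic ratio.
Expected counts for N = 1089 under a 9:3:3:1 ratio (total parts = 16):
  axial-flowered inflated-pod: 1089 × 9/16 = 612.5625
  axial-flowered constricted-pod: 1089 × 3/16 = 204.1875
  terminal-flowered inflated-pod: 1089 × 3/16 = 204.1875
  terminal-flowered constricted-pod: 1089 × 1/16 = 68.0625
χ² = Σ (O − E)² / E
  axial-flowered inflated-pod: (627 − 612.5625)² / 612.5625 = 0.3403
  axial-flowered constricted-pod: (160 − 204.1875)² / 204.1875 = 9.5625
  terminal-flowered inflated-pod: (228 − 204.1875)² / 204.1875 = 2.7770
  terminal-flowered constricted-pod: (74 − 68.0625)² / 68.0625 = 0.5180
χ² = 0.3403 + 9.5625 + 2.7770 + 0.5180 = 13.1978 ≈ 13.198
Degrees of freedom = 4 − 1 = 3; critical value at α = 0.1 is 6.251.
Since 13.198 > 6.251, we reject the null hypothesis — the data do not fit the 9:3:3:1 ratio.

13.198; not consistent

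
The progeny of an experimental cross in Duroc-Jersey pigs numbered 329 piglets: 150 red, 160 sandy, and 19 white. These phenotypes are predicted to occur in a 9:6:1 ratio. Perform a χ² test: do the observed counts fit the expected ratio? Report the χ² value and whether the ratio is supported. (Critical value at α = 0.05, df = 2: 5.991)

17.634; not consistent

Total ratio parts = 16. Expected numbers out of 329:
  red: 329 × 9/16 = 185.0625
  sandy: 329 × 6/16 = 123.375
  white: 329 × 1/16 = 20.5625
χ² = Σ (O − E)² / E
  red: (150 − 185.0625)² / 185.0625 = 6.6430
  sandy: (160 − 123.375)² / 123.375 = 10.8725
  white: (19 − 20.5625)² / 20.5625 = 0.1187
χ² = 6.6430 + 10.8725 + 0.1187 = 17.6342 ≈ 17.634
Degrees of freedom = 3 − 1 = 2; critical value at α = 0.05 is 5.991.
Since 17.634 > 5.991, we reject the null hypothesis — the data do not fit the 9:6:1 ratio.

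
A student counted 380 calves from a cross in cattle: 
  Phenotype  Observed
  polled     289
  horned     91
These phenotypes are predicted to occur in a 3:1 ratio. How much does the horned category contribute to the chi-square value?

0.168

Total ratio parts = 4. Expected numbers out of 380:
  polled: 380 × 3/4 = 285
  horned: 380 × 1/4 = 95
Contribution of horned: (91 − 95)² / 95 = 0.1684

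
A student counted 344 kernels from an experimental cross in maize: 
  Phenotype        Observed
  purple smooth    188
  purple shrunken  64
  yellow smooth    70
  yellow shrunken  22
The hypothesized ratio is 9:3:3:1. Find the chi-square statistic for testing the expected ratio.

Expected counts for N = 344 under a 9:3:3:1 ratio (total parts = 16):
  purple smooth: 344 × 9/16 = 193.5
  purple shrunken: 344 × 3/16 = 64.5
  yellow smooth: 344 × 3/16 = 64.5
  yellow shrunken: 344 × 1/16 = 21.5
χ² = Σ (O − E)² / E
  purple smooth: (188 − 193.5)² / 193.5 = 0.1563
  purple shrunken: (64 − 64.5)² / 64.5 = 0.0039
  yellow smooth: (70 − 64.5)² / 64.5 = 0.4690
  yellow shrunken: (22 − 21.5)² / 21.5 = 0.0116
χ² = 0.1563 + 0.0039 + 0.4690 + 0.0116 = 0.6408 ≈ 0.641

0.641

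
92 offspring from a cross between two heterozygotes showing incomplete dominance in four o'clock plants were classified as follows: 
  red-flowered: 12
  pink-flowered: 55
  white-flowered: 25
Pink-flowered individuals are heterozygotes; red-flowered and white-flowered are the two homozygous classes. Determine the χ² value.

7.196

With incomplete dominance, a heterozygote × heterozygote cross gives a 1:2:1 phenotypic ratio.
Total ratio parts = 4. Expected numbers out of 92:
  red-flowered: 92 × 1/4 = 23
  pink-flowered: 92 × 2/4 = 46
  white-flowered: 92 × 1/4 = 23
χ² = Σ (O − E)² / E
  red-flowered: (12 − 23)² / 23 = 5.2609
  pink-flowered: (55 − 46)² / 46 = 1.7609
  white-flowered: (25 − 23)² / 23 = 0.1739
χ² = 5.2609 + 1.7609 + 0.1739 = 7.1957 ≈ 7.196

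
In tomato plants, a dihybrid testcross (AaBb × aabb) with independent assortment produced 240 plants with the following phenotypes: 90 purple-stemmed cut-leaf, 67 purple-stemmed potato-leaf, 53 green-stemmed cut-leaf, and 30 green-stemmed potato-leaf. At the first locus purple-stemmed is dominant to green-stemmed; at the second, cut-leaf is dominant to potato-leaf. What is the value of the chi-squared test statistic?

31.633

A dihybrid testcross with independent assortment gives a 1:1:1:1 ratio.
Expected counts for N = 240 under a 1:1:1:1 ratio (total parts = 4):
  purple-stemmed cut-leaf: 240 × 1/4 = 60
  purple-stemmed potato-leaf: 240 × 1/4 = 60
  green-stemmed cut-leaf: 240 × 1/4 = 60
  green-stemmed potato-leaf: 240 × 1/4 = 60
χ² = Σ (O − E)² / E
  purple-stemmed cut-leaf: (90 − 60)² / 60 = 15.0000
  purple-stemmed potato-leaf: (67 − 60)² / 60 = 0.8167
  green-stemmed cut-leaf: (53 − 60)² / 60 = 0.8167
  green-stemmed potato-leaf: (30 − 60)² / 60 = 15.0000
χ² = 15.0000 + 0.8167 + 0.8167 + 15.0000 = 31.6334 ≈ 31.633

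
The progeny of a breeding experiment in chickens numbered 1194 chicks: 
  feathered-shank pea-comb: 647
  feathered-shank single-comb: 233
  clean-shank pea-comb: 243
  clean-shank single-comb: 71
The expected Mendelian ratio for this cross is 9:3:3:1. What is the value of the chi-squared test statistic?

3.085

Expected counts for N = 1194 under a 9:3:3:1 ratio (total parts = 16):
  feathered-shank pea-comb: 1194 × 9/16 = 671.625
  feathered-shank single-comb: 1194 × 3/16 = 223.875
  clean-shank pea-comb: 1194 × 3/16 = 223.875
  clean-shank single-comb: 1194 × 1/16 = 74.625
χ² = Σ (O − E)² / E
  feathered-shank pea-comb: (647 − 671.625)² / 671.625 = 0.9029
  feathered-shank single-comb: (233 − 223.875)² / 223.875 = 0.3719
  clean-shank pea-comb: (243 − 223.875)² / 223.875 = 1.6338
  clean-shank single-comb: (71 − 74.625)² / 74.625 = 0.1761
χ² = 0.9029 + 0.3719 + 1.6338 + 0.1761 = 3.0847 ≈ 3.085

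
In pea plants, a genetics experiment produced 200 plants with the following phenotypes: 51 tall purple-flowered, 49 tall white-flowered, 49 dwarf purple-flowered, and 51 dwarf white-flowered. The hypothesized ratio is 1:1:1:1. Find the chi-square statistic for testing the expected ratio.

Total ratio parts = 4. Expected numbers out of 200:
  tall purple-flowered: 200 × 1/4 = 50
  tall white-flowered: 200 × 1/4 = 50
  dwarf purple-flowered: 200 × 1/4 = 50
  dwarf white-flowered: 200 × 1/4 = 50
χ² = Σ (O − E)² / E
  tall purple-flowered: (51 − 50)² / 50 = 0.0200
  tall white-flowered: (49 − 50)² / 50 = 0.0200
  dwarf purple-flowered: (49 − 50)² / 50 = 0.0200
  dwarf white-flowered: (51 − 50)² / 50 = 0.0200
χ² = 0.0200 + 0.0200 + 0.0200 + 0.0200 = 0.080

0.080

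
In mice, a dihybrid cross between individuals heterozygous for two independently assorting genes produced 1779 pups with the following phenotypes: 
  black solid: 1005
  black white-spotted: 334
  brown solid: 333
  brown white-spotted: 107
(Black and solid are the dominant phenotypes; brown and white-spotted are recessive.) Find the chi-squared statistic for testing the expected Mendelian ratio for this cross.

A dihybrid F₂ with independent assortment and complete dominance at both loci gives a 9:3:3:1 phenotypic ratio.
The 9:3:3:1 ratio has 16 parts, so with N = 1779 the expected counts are:
  black solid: 1779 × 9/16 = 1000.6875
  black white-spotted: 1779 × 3/16 = 333.5625
  brown solid: 1779 × 3/16 = 333.5625
  brown white-spotted: 1779 × 1/16 = 111.1875
χ² = Σ (O − E)² / E
  black solid: (1005 − 1000.6875)² / 1000.6875 = 0.0186
  black white-spotted: (334 − 333.5625)² / 333.5625 = 0.0006
  brown solid: (333 − 333.5625)² / 333.5625 = 0.0009
  brown white-spotted: (107 − 111.1875)² / 111.1875 = 0.1577
χ² = 0.0186 + 0.0006 + 0.0009 + 0.1577 = 0.1778 ≈ 0.178

0.178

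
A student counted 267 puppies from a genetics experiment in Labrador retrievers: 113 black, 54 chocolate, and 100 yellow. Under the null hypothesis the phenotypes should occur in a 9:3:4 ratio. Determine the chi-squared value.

The 9:3:4 ratio has 16 parts, so with N = 267 the expected counts are:
  black: 267 × 9/16 = 150.1875
  chocolate: 267 × 3/16 = 50.0625
  yellow: 267 × 4/16 = 66.75
χ² = Σ (O − E)² / E
  black: (113 − 150.1875)² / 150.1875 = 9.2079
  chocolate: (54 − 50.0625)² / 50.0625 = 0.3097
  yellow: (100 − 66.75)² / 66.75 = 16.5627
χ² = 9.2079 + 0.3097 + 16.5627 = 26.0803 ≈ 26.080

26.080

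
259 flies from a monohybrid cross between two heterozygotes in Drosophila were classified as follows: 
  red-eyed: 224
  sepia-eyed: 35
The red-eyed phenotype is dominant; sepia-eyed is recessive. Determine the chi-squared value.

For a monohybrid cross between heterozygotes with complete dominance, the expected phenotypic ratio is 3:1.
Expected counts for N = 259 under a 3:1 ratio (total parts = 4):
  red-eyed: 259 × 3/4 = 194.25
  sepia-eyed: 259 × 1/4 = 64.75
χ² = Σ (O − E)² / E
  red-eyed: (224 − 194.25)² / 194.25 = 4.5563
  sepia-eyed: (35 − 64.75)² / 64.75 = 13.6689
χ² = 4.5563 + 13.6689 = 18.2252 ≈ 18.225

18.225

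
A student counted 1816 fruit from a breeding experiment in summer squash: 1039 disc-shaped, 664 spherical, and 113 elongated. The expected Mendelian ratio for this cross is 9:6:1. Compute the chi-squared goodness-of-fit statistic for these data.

Total ratio parts = 16. Expected numbers out of 1816:
  disc-shaped: 1816 × 9/16 = 1021.5
  spherical: 1816 × 6/16 = 681
  elongated: 1816 × 1/16 = 113.5
χ² = Σ (O − E)² / E
  disc-shaped: (1039 − 1021.5)² / 1021.5 = 0.2998
  spherical: (664 − 681)² / 681 = 0.4244
  elongated: (113 − 113.5)² / 113.5 = 0.0022
χ² = 0.2998 + 0.4244 + 0.0022 = 0.7264 ≈ 0.726

0.726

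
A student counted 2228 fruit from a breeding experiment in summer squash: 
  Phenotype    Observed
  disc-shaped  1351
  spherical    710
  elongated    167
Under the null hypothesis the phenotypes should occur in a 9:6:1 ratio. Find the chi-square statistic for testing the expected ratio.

32.006

The 9:6:1 ratio has 16 parts, so with N = 2228 the expected counts are:
  disc-shaped: 2228 × 9/16 = 1253.25
  spherical: 2228 × 6/16 = 835.5
  elongated: 2228 × 1/16 = 139.25
χ² = Σ (O − E)² / E
  disc-shaped: (1351 − 1253.25)² / 1253.25 = 7.6242
  spherical: (710 − 835.5)² / 835.5 = 18.8513
  elongated: (167 − 139.25)² / 139.25 = 5.5301
χ² = 7.6242 + 18.8513 + 5.5301 = 32.0056 ≈ 32.006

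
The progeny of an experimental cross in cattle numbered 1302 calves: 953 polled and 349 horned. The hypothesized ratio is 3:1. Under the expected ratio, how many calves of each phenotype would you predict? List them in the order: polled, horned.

Expected counts for N = 1302 under a 3:1 ratio (total parts = 4):
  polled: 1302 × 3/4 = 976.5
  horned: 1302 × 1/4 = 325.5

976.5, 325.5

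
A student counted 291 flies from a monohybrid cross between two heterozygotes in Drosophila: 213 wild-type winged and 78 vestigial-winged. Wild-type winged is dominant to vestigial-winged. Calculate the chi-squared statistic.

0.505

For a monohybrid cross between heterozygotes with complete dominance, the expected phenotypic ratio is 3:1.
The 3:1 ratio has 4 parts, so with N = 291 the expected counts are:
  wild-type winged: 291 × 3/4 = 218.25
  vestigial-winged: 291 × 1/4 = 72.75
χ² = Σ (O − E)² / E
  wild-type winged: (213 − 218.25)² / 218.25 = 0.1263
  vestigial-winged: (78 − 72.75)² / 72.75 = 0.3789
χ² = 0.1263 + 0.3789 = 0.5052 ≈ 0.505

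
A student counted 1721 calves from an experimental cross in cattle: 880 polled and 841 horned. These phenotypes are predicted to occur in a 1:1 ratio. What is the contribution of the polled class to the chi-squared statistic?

0.442

The 1:1 ratio has 2 parts, so with N = 1721 the expected counts are:
  polled: 1721 × 1/2 = 860.5
  horned: 1721 × 1/2 = 860.5
Contribution of polled: (880 − 860.5)² / 860.5 = 0.4419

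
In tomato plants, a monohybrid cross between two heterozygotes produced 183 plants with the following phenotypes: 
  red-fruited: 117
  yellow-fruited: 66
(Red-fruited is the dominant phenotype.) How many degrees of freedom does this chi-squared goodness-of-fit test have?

1

For a monohybrid cross between heterozygotes with complete dominance, the expected phenotypic ratio is 3:1.
A goodness-of-fit test with 2 phenotype classes has df = 2 − 1 = 1.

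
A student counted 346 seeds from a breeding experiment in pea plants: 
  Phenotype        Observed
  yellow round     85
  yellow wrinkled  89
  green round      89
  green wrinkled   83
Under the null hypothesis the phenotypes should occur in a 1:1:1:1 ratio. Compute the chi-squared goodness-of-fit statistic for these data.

0.312

Expected counts for N = 346 under a 1:1:1:1 ratio (total parts = 4):
  yellow round: 346 × 1/4 = 86.5
  yellow wrinkled: 346 × 1/4 = 86.5
  green round: 346 × 1/4 = 86.5
  green wrinkled: 346 × 1/4 = 86.5
χ² = Σ (O − E)² / E
  yellow round: (85 − 86.5)² / 86.5 = 0.0260
  yellow wrinkled: (89 − 86.5)² / 86.5 = 0.0723
  green round: (89 − 86.5)² / 86.5 = 0.0723
  green wrinkled: (83 − 86.5)² / 86.5 = 0.1416
χ² = 0.0260 + 0.0723 + 0.0723 + 0.1416 = 0.3122 ≈ 0.312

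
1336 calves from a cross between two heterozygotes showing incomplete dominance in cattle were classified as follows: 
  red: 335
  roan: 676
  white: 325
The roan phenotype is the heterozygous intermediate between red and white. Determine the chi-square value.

0.341

With incomplete dominance, a heterozygote × heterozygote cross gives a 1:2:1 phenotypic ratio.
The 1:2:1 ratio has 4 parts, so with N = 1336 the expected counts are:
  red: 1336 × 1/4 = 334
  roan: 1336 × 2/4 = 668
  white: 1336 × 1/4 = 334
χ² = Σ (O − E)² / E
  red: (335 − 334)² / 334 = 0.0030
  roan: (676 − 668)² / 668 = 0.0958
  white: (325 − 334)² / 334 = 0.2425
χ² = 0.0030 + 0.0958 + 0.2425 = 0.3413 ≈ 0.341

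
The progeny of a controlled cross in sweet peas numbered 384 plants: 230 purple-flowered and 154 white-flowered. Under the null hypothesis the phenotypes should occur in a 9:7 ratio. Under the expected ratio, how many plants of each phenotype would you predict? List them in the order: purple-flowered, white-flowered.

Expected counts for N = 384 under a 9:7 ratio (total parts = 16):
  purple-flowered: 384 × 9/16 = 216
  white-flowered: 384 × 7/16 = 168

216, 168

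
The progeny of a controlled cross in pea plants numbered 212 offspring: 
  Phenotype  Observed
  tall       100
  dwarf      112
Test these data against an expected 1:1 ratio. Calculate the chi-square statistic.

0.679

The 1:1 ratio has 2 parts, so with N = 212 the expected counts are:
  tall: 212 × 1/2 = 106
  dwarf: 212 × 1/2 = 106
χ² = Σ (O − E)² / E
  tall: (100 − 106)² / 106 = 0.3396
  dwarf: (112 − 106)² / 106 = 0.3396
χ² = 0.3396 + 0.3396 = 0.6792 ≈ 0.679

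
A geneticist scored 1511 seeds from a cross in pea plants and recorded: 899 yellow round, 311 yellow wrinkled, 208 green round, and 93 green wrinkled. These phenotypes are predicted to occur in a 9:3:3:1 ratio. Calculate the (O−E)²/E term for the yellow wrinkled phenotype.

Under the 9:3:3:1 hypothesis (Σ ratio = 16, N = 1511):
  yellow round: 1511 × 9/16 = 849.9375
  yellow wrinkled: 1511 × 3/16 = 283.3125
  green round: 1511 × 3/16 = 283.3125
  green wrinkled: 1511 × 1/16 = 94.4375
Contribution of yellow wrinkled: (311 − 283.3125)² / 283.3125 = 2.7058

2.706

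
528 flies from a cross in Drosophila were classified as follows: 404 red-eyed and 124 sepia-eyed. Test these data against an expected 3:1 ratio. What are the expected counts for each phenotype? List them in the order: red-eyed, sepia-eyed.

396, 132

Expected counts for N = 528 under a 3:1 ratio (total parts = 4):
  red-eyed: 528 × 3/4 = 396
  sepia-eyed: 528 × 1/4 = 132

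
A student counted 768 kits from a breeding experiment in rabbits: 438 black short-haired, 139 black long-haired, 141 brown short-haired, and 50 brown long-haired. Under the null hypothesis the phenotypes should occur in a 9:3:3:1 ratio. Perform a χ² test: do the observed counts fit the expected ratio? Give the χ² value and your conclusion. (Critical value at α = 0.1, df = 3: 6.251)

0.403; consistent

Under the 9:3:3:1 hypothesis (Σ ratio = 16, N = 768):
  black short-haired: 768 × 9/16 = 432
  black long-haired: 768 × 3/16 = 144
  brown short-haired: 768 × 3/16 = 144
  brown long-haired: 768 × 1/16 = 48
χ² = Σ (O − E)² / E
  black short-haired: (438 − 432)² / 432 = 0.0833
  black long-haired: (139 − 144)² / 144 = 0.1736
  brown short-haired: (141 − 144)² / 144 = 0.0625
  brown long-haired: (50 − 48)² / 48 = 0.0833
χ² = 0.0833 + 0.1736 + 0.0625 + 0.0833 = 0.4027 ≈ 0.403
Degrees of freedom = 4 − 1 = 3; critical value at α = 0.1 is 6.251.
Since 0.403 < 6.251, we fail to reject the null hypothesis — the data are consistent with the 9:3:3:1 ratio.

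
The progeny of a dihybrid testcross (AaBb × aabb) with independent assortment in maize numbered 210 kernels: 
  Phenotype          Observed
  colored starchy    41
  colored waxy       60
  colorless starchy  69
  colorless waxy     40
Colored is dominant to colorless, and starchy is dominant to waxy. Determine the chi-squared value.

11.752

A dihybrid testcross with independent assortment gives a 1:1:1:1 ratio.
The 1:1:1:1 ratio has 4 parts, so with N = 210 the expected counts are:
  colored starchy: 210 × 1/4 = 52.5
  colored waxy: 210 × 1/4 = 52.5
  colorless starchy: 210 × 1/4 = 52.5
  colorless waxy: 210 × 1/4 = 52.5
χ² = Σ (O − E)² / E
  colored starchy: (41 − 52.5)² / 52.5 = 2.5190
  colored waxy: (60 − 52.5)² / 52.5 = 1.0714
  colorless starchy: (69 − 52.5)² / 52.5 = 5.1857
  colorless waxy: (40 − 52.5)² / 52.5 = 2.9762
χ² = 2.5190 + 1.0714 + 5.1857 + 2.9762 = 11.7523 ≈ 11.752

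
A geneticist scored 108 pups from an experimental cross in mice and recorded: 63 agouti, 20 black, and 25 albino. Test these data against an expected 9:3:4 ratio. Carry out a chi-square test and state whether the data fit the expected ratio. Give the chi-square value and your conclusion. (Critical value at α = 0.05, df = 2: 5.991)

0.235; consistent

Expected counts for N = 108 under a 9:3:4 ratio (total parts = 16):
  agouti: 108 × 9/16 = 60.75
  black: 108 × 3/16 = 20.25
  albino: 108 × 4/16 = 27
χ² = Σ (O − E)² / E
  agouti: (63 − 60.75)² / 60.75 = 0.0833
  black: (20 − 20.25)² / 20.25 = 0.0031
  albino: (25 − 27)² / 27 = 0.1481
χ² = 0.0833 + 0.0031 + 0.1481 = 0.2345 ≈ 0.235
Degrees of freedom = 3 − 1 = 2; critical value at α = 0.05 is 5.991.
Since 0.235 < 5.991, we fail to reject the null hypothesis — the data are consistent with the 9:3:4 ratio.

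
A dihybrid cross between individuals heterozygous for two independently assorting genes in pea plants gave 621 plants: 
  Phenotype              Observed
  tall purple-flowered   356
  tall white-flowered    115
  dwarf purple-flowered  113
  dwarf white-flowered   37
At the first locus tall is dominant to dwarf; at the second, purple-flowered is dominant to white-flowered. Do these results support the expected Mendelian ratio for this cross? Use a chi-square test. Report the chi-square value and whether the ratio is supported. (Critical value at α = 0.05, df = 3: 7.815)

A dihybrid F₂ with independent assortment and complete dominance at both loci gives a 9:3:3:1 phenotypic ratio.
The 9:3:3:1 ratio has 16 parts, so with N = 621 the expected counts are:
  tall purple-flowered: 621 × 9/16 = 349.3125
  tall white-flowered: 621 × 3/16 = 116.4375
  dwarf purple-flowered: 621 × 3/16 = 116.4375
  dwarf white-flowered: 621 × 1/16 = 38.8125
χ² = Σ (O − E)² / E
  tall purple-flowered: (356 − 349.3125)² / 349.3125 = 0.1280
  tall white-flowered: (115 − 116.4375)² / 116.4375 = 0.0177
  dwarf purple-flowered: (113 − 116.4375)² / 116.4375 = 0.1015
  dwarf white-flowered: (37 − 38.8125)² / 38.8125 = 0.0846
χ² = 0.1280 + 0.0177 + 0.1015 + 0.0846 = 0.3318 ≈ 0.332
Degrees of freedom = 4 − 1 = 3; critical value at α = 0.05 is 7.815.
Since 0.332 < 7.815, we fail to reject the null hypothesis — the data are consistent with the 9:3:3:1 ratio.

0.332; consistent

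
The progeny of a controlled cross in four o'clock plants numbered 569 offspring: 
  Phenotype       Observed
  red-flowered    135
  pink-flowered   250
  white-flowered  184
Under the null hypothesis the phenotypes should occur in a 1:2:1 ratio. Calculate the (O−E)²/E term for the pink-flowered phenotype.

4.184

Under the 1:2:1 hypothesis (Σ ratio = 4, N = 569):
  red-flowered: 569 × 1/4 = 142.25
  pink-flowered: 569 × 2/4 = 284.5
  white-flowered: 569 × 1/4 = 142.25
Contribution of pink-flowered: (250 − 284.5)² / 284.5 = 4.1837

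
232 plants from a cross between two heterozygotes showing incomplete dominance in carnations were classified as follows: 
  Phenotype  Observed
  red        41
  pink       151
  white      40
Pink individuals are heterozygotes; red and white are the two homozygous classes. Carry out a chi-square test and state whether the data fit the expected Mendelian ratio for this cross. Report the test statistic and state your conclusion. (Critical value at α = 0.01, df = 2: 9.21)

21.129; not consistent

With incomplete dominance, a heterozygote × heterozygote cross gives a 1:2:1 phenotypic ratio.
Under the 1:2:1 hypothesis (Σ ratio = 4, N = 232):
  red: 232 × 1/4 = 58
  pink: 232 × 2/4 = 116
  white: 232 × 1/4 = 58
χ² = Σ (O − E)² / E
  red: (41 − 58)² / 58 = 4.9828
  pink: (151 − 116)² / 116 = 10.5603
  white: (40 − 58)² / 58 = 5.5862
χ² = 4.9828 + 10.5603 + 5.5862 = 21.1293 ≈ 21.129
Degrees of freedom = 3 − 1 = 2; critical value at α = 0.01 is 9.21.
Since 21.129 > 9.21, we reject the null hypothesis — the data do not fit the 1:2:1 ratio.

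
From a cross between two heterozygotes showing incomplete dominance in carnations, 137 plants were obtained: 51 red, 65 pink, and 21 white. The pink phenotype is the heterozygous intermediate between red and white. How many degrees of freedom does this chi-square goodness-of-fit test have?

2

With incomplete dominance, a heterozygote × heterozygote cross gives a 1:2:1 phenotypic ratio.
A goodness-of-fit test with 3 phenotype classes has df = 3 − 1 = 2.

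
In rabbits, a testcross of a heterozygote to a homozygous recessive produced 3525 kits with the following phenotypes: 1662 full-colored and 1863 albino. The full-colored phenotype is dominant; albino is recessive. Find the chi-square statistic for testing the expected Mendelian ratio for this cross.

A testcross of a heterozygote (Aa × aa) gives a 1:1 phenotypic ratio.
Total ratio parts = 2. Expected numbers out of 3525:
  full-colored: 3525 × 1/2 = 1762.5
  albino: 3525 × 1/2 = 1762.5
χ² = Σ (O − E)² / E
  full-colored: (1662 − 1762.5)² / 1762.5 = 5.7306
  albino: (1863 − 1762.5)² / 1762.5 = 5.7306
χ² = 5.7306 + 5.7306 = 11.4612 ≈ 11.461

11.461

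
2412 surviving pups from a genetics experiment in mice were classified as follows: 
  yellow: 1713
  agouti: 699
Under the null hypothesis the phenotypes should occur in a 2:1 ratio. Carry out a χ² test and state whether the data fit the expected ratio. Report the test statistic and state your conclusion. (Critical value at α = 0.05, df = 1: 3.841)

20.569; not consistent

Under the 2:1 hypothesis (Σ ratio = 3, N = 2412):
  yellow: 2412 × 2/3 = 1608
  agouti: 2412 × 1/3 = 804
χ² = Σ (O − E)² / E
  yellow: (1713 − 1608)² / 1608 = 6.8563
  agouti: (699 − 804)² / 804 = 13.7127
χ² = 6.8563 + 13.7127 = 20.569
Degrees of freedom = 2 − 1 = 1; critical value at α = 0.05 is 3.841.
Since 20.569 > 3.841, we reject the null hypothesis — the data do not fit the 2:1 ratio.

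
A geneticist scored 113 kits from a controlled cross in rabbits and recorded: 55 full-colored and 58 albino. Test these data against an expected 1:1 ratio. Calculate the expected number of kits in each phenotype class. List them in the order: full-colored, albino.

56.5, 56.5

The 1:1 ratio has 2 parts, so with N = 113 the expected counts are:
  full-colored: 113 × 1/2 = 56.5
  albino: 113 × 1/2 = 56.5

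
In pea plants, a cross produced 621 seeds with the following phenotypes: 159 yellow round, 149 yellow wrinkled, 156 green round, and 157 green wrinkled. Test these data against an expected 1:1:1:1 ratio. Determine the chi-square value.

0.366

Under the 1:1:1:1 hypothesis (Σ ratio = 4, N = 621):
  yellow round: 621 × 1/4 = 155.25
  yellow wrinkled: 621 × 1/4 = 155.25
  green round: 621 × 1/4 = 155.25
  green wrinkled: 621 × 1/4 = 155.25
χ² = Σ (O − E)² / E
  yellow round: (159 − 155.25)² / 155.25 = 0.0906
  yellow wrinkled: (149 − 155.25)² / 155.25 = 0.2516
  green round: (156 − 155.25)² / 155.25 = 0.0036
  green wrinkled: (157 − 155.25)² / 155.25 = 0.0197
χ² = 0.0906 + 0.2516 + 0.0036 + 0.0197 = 0.3655 ≈ 0.366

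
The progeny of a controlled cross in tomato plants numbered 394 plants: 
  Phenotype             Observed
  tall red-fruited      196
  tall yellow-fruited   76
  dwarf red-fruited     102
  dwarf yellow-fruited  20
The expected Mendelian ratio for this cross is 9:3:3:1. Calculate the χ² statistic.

Expected counts for N = 394 under a 9:3:3:1 ratio (total parts = 16):
  tall red-fruited: 394 × 9/16 = 221.625
  tall yellow-fruited: 394 × 3/16 = 73.875
  dwarf red-fruited: 394 × 3/16 = 73.875
  dwarf yellow-fruited: 394 × 1/16 = 24.625
χ² = Σ (O − E)² / E
  tall red-fruited: (196 − 221.625)² / 221.625 = 2.9628
  tall yellow-fruited: (76 − 73.875)² / 73.875 = 0.0611
  dwarf red-fruited: (102 − 73.875)² / 73.875 = 10.7075
  dwarf yellow-fruited: (20 − 24.625)² / 24.625 = 0.8687
χ² = 2.9628 + 0.0611 + 10.7075 + 0.8687 = 14.6001 ≈ 14.600

14.600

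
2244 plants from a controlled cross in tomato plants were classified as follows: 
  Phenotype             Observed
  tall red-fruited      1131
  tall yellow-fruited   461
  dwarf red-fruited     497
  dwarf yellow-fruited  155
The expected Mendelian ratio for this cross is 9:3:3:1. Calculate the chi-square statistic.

Total ratio parts = 16. Expected numbers out of 2244:
  tall red-fruited: 2244 × 9/16 = 1262.25
  tall yellow-fruited: 2244 × 3/16 = 420.75
  dwarf red-fruited: 2244 × 3/16 = 420.75
  dwarf yellow-fruited: 2244 × 1/16 = 140.25
χ² = Σ (O − E)² / E
  tall red-fruited: (1131 − 1262.25)² / 1262.25 = 13.6475
  tall yellow-fruited: (461 − 420.75)² / 420.75 = 3.8504
  dwarf red-fruited: (497 − 420.75)² / 420.75 = 13.8183
  dwarf yellow-fruited: (155 − 140.25)² / 140.25 = 1.5512
χ² = 13.6475 + 3.8504 + 13.8183 + 1.5512 = 32.8674 ≈ 32.867

32.867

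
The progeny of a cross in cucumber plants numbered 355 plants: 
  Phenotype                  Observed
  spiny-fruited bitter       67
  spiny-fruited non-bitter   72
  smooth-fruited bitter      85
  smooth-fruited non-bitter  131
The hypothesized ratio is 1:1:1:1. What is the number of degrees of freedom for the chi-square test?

A goodness-of-fit test with 4 phenotype classes has df = 4 − 1 = 3.

3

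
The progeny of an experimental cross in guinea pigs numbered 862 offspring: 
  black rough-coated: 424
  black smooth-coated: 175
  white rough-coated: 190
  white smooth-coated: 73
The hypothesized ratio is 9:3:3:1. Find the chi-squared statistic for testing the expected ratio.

The 9:3:3:1 ratio has 16 parts, so with N = 862 the expected counts are:
  black rough-coated: 862 × 9/16 = 484.875
  black smooth-coated: 862 × 3/16 = 161.625
  white rough-coated: 862 × 3/16 = 161.625
  white smooth-coated: 862 × 1/16 = 53.875
χ² = Σ (O − E)² / E
  black rough-coated: (424 − 484.875)² / 484.875 = 7.6427
  black smooth-coated: (175 − 161.625)² / 161.625 = 1.1068
  white rough-coated: (190 − 161.625)² / 161.625 = 4.9815
  white smooth-coated: (73 − 53.875)² / 53.875 = 6.7892
χ² = 7.6427 + 1.1068 + 4.9815 + 6.7892 = 20.5202 ≈ 20.520

20.520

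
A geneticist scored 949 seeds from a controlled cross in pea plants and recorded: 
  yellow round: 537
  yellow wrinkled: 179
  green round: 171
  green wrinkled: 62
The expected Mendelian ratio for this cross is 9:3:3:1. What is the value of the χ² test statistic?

Expected counts for N = 949 under a 9:3:3:1 ratio (total parts = 16):
  yellow round: 949 × 9/16 = 533.8125
  yellow wrinkled: 949 × 3/16 = 177.9375
  green round: 949 × 3/16 = 177.9375
  green wrinkled: 949 × 1/16 = 59.3125
χ² = Σ (O − E)² / E
  yellow round: (537 − 533.8125)² / 533.8125 = 0.0190
  yellow wrinkled: (179 − 177.9375)² / 177.9375 = 0.0063
  green round: (171 − 177.9375)² / 177.9375 = 0.2705
  green wrinkled: (62 − 59.3125)² / 59.3125 = 0.1218
χ² = 0.0190 + 0.0063 + 0.2705 + 0.1218 = 0.4176 ≈ 0.418

0.418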